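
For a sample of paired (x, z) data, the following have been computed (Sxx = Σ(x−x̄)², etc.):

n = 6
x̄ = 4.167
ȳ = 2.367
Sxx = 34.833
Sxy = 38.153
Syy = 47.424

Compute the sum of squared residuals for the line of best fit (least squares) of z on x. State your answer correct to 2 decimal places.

5.63

b = Sxy/Sxx = 38.153/34.833 = 1.095312
SSE = Syy − b·Sxy = 47.424 − 1.095312·38.153 = 5.634564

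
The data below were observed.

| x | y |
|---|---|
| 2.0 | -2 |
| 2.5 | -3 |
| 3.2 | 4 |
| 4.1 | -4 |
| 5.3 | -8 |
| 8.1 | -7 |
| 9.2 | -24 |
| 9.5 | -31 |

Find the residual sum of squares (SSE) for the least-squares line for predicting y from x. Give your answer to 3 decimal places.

261.029

n = 8, Σx = 43.9, Σy = -75, Σxy = -629.5, Σx² = 305.89, Σy² = 1695
Sxx = Σx² − (Σx)²/n = 305.89 − 240.90125 = 64.98875
Sxy = Σxy − (Σx)(Σy)/n = -629.5 − (-411.5625) = -217.9375
Syy = Σy² − (Σy)²/n = 1695 − 703.125 = 991.875
b = Sxy/Sxx = -217.9375/64.98875 = -3.353465
SSE = Syy − b·Sxy = 991.875 − (-3.353465)·(-217.9375) = 261.029217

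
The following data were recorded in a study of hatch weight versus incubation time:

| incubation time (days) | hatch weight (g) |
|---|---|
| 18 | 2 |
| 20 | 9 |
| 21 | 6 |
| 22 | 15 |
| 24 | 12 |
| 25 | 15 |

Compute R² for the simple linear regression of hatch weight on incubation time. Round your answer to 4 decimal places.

n = 6, Σx = 130, Σy = 59, Σxy = 1335, Σx² = 2850, Σy² = 715
Sxx = Σx² − (Σx)²/n = 2850 − 2816.666667 = 33.333333
Sxy = Σxy − (Σx)(Σy)/n = 1335 − 1278.333333 = 56.666667
Syy = Σy² − (Σy)²/n = 715 − 580.166667 = 134.833333
R² = Sxy²/(Sxx·Syy) = (56.666667)²/(33.333333·134.833333) = 0.714462

0.7145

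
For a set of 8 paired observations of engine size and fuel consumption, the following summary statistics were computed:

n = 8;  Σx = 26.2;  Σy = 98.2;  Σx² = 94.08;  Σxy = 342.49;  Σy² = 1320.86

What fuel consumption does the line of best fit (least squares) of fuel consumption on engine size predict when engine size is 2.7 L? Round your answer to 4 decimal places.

10.8238

Sxx = Σx² − (Σx)²/n = 94.08 − 85.805 = 8.275
Sxy = Σxy − (Σx)(Σy)/n = 342.49 − 321.605 = 20.885
b = Sxy/Sxx = 20.885/8.275 = 2.523867
a = ȳ − b·x̄ = 12.275 − 2.523867·3.275 = 4.009335
ŷ(2.7) = a + b·2.7 = 4.009335 + 2.523867·2.7 = 10.823776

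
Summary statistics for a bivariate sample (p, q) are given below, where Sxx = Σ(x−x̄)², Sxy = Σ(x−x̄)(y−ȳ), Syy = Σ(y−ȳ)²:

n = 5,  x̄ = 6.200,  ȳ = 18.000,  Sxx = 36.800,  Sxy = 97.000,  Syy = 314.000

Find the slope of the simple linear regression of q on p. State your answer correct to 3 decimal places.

b = Sxy/Sxx = 97/36.8 = 2.635870

2.636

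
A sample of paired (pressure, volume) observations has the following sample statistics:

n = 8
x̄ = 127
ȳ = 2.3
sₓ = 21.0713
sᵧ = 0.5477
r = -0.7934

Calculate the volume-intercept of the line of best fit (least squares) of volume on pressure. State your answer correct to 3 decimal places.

b = r · sᵧ/sₓ = -0.7934 · 0.5477/21.0713 = -0.020623
a = ȳ − b·x̄ = 2.3 − (-0.020623)·127 = 4.919071

4.919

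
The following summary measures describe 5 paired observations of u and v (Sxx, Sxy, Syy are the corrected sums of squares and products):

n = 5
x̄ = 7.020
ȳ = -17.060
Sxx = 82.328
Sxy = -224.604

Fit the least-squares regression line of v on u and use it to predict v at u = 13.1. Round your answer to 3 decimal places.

-33.647

b = Sxy/Sxx = -224.604/82.328 = -2.728161
a = ȳ − b·x̄ = -17.06 − (-2.728161)·7.02 = 2.091687
ŷ(13.1) = a + b·13.1 = 2.091687 + (-2.728161)·13.1 = -33.647216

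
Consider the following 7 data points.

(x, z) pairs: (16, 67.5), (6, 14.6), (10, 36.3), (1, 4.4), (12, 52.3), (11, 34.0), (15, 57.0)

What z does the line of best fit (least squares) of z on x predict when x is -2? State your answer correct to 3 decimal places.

-13.626

n = 7, Σx = 71, Σy = 266.1, Σxy = 3391.6, Σx² = 883
Sxx = Σx² − (Σx)²/n = 883 − 720.142857 = 162.857143
Sxy = Σxy − (Σx)(Σy)/n = 3391.6 − 2699.014286 = 692.585714
b = Sxy/Sxx = 692.585714/162.857143 = 4.252719
a = ȳ − b·x̄ = 38.014286 − 4.252719·10.142857 = -5.120439
ŷ(-2) = a + b·-2 = -5.120439 + 4.252719·(-2) = -13.625877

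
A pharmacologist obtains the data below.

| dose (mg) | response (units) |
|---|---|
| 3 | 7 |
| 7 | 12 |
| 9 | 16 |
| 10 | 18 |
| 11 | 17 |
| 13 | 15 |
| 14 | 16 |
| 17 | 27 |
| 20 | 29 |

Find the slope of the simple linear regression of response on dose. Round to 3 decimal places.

1.224

n = 9, Σx = 104, Σy = 157, Σxy = 2074, Σx² = 1414
Sxx = Σx² − (Σx)²/n = 1414 − 1201.777778 = 212.222222
Sxy = Σxy − (Σx)(Σy)/n = 2074 − 1814.222222 = 259.777778
b = Sxy/Sxx = 259.777778/212.222222 = 1.224084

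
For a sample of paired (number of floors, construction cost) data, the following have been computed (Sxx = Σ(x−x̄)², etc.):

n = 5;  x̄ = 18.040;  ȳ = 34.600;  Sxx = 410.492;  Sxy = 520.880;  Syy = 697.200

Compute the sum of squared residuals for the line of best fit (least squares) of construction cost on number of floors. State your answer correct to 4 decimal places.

b = Sxy/Sxx = 520.88/410.492 = 1.268916
SSE = Syy − b·Sxy = 697.2 − 1.268916·520.88 = 36.246865

36.2469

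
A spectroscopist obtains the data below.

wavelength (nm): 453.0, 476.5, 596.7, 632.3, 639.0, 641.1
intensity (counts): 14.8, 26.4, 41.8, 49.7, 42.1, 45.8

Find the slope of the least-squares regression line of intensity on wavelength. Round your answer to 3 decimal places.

0.149

n = 6, Σx = 3438.6, Σy = 220.6, Σxy = 131915.65, Σx² = 2007445.64
Sxx = Σx² − (Σx)²/n = 2007445.64 − 1970661.66 = 36783.98
Sxy = Σxy − (Σx)(Σy)/n = 131915.65 − 126425.86 = 5489.79
b = Sxy/Sxx = 5489.79/36783.98 = 0.149244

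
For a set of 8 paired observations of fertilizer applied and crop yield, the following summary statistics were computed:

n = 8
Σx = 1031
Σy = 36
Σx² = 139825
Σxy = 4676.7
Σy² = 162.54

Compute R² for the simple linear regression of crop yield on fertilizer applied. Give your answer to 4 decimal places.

0.3685

Sxx = Σx² − (Σx)²/n = 139825 − 132870.125 = 6954.875
Sxy = Σxy − (Σx)(Σy)/n = 4676.7 − 4639.5 = 37.2
Syy = Σy² − (Σy)²/n = 162.54 − 162 = 0.54
R² = Sxy²/(Sxx·Syy) = (37.2)²/(6954.875·0.54) = 0.368471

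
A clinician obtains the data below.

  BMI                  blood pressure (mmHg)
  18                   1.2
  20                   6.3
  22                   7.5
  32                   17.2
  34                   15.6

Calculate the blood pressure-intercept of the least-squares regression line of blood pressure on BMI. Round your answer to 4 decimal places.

n = 5, Σx = 126, Σy = 47.8, Σxy = 1393.4, Σx² = 3388
Sxx = Σx² − (Σx)²/n = 3388 − 3175.2 = 212.8
Sxy = Σxy − (Σx)(Σy)/n = 1393.4 − 1204.56 = 188.84
b = Sxy/Sxx = 188.84/212.8 = 0.887406
a = ȳ − b·x̄ = 9.56 − 0.887406·25.2 = -12.802632

-12.8026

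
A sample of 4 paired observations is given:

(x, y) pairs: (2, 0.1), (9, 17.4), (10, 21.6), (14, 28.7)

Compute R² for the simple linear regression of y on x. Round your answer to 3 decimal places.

0.991

n = 4, Σx = 35, Σy = 67.8, Σxy = 774.6, Σx² = 381, Σy² = 1593.02
Sxx = Σx² − (Σx)²/n = 381 − 306.25 = 74.75
Sxy = Σxy − (Σx)(Σy)/n = 774.6 − 593.25 = 181.35
Syy = Σy² − (Σy)²/n = 1593.02 − 1149.21 = 443.81
R² = Sxy²/(Sxx·Syy) = (181.35)²/(74.75·443.81) = 0.991350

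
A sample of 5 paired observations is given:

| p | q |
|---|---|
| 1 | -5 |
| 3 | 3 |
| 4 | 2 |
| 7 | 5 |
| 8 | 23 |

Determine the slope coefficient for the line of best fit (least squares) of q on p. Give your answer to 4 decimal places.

3.0783

n = 5, Σx = 23, Σy = 28, Σxy = 231, Σx² = 139
Sxx = Σx² − (Σx)²/n = 139 − 105.8 = 33.2
Sxy = Σxy − (Σx)(Σy)/n = 231 − 128.8 = 102.2
b = Sxy/Sxx = 102.2/33.2 = 3.078313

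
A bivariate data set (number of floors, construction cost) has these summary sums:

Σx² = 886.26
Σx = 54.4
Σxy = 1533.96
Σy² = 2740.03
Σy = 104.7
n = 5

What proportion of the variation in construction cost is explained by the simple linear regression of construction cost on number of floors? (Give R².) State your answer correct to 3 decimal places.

Sxx = Σx² − (Σx)²/n = 886.26 − 591.872 = 294.388
Sxy = Σxy − (Σx)(Σy)/n = 1533.96 − 1139.136 = 394.824
Syy = Σy² − (Σy)²/n = 2740.03 − 2192.418 = 547.612
R² = Sxy²/(Sxx·Syy) = (394.824)²/(294.388·547.612) = 0.966972

0.967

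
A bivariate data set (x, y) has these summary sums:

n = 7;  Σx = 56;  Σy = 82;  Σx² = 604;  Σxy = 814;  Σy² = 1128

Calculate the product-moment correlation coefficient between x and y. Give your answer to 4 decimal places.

0.9776

Sxx = Σx² − (Σx)²/n = 604 − 448 = 156
Sxy = Σxy − (Σx)(Σy)/n = 814 − 656 = 158
Syy = Σy² − (Σy)²/n = 1128 − 960.571429 = 167.428571
r = Sxy/√(Sxx·Syy) = 158/√(26118.857143) = 158/161.613295 = 0.977642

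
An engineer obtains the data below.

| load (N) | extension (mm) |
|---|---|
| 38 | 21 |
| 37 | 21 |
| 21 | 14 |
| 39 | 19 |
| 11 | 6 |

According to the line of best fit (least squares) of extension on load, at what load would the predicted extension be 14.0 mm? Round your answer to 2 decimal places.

24.72

n = 5, Σx = 146, Σy = 81, Σxy = 2676, Σx² = 4896
Sxx = Σx² − (Σx)²/n = 4896 − 4263.2 = 632.8
Sxy = Σxy − (Σx)(Σy)/n = 2676 − 2365.2 = 310.8
b = Sxy/Sxx = 310.8/632.8 = 0.491150
a = ȳ − b·x̄ = 16.2 − 0.491150·29.2 = 1.858407
Set a + b·x = 14.0: x = (14.0 − 1.858407) / 0.491150 = 24.720721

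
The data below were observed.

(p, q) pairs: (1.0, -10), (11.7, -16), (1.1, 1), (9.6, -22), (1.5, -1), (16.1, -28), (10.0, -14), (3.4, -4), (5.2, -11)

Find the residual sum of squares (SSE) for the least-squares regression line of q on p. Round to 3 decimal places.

n = 9, Σx = 59.6, Σy = -105, Σxy = -1070.4, Σx² = 631.32, Σy² = 1959
Sxx = Σx² − (Σx)²/n = 631.32 − 394.684444 = 236.635556
Sxy = Σxy − (Σx)(Σy)/n = -1070.4 − (-695.333333) = -375.066667
Syy = Σy² − (Σy)²/n = 1959 − 1225 = 734
b = Sxy/Sxx = -375.066667/236.635556 = -1.584997
SSE = Syy − b·Sxy = 734 − (-1.584997)·(-375.066667) = 139.520425

139.520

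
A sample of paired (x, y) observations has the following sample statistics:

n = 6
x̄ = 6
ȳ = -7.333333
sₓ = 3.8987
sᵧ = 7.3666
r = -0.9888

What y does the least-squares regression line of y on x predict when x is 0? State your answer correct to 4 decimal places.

3.8767

b = r · sᵧ/sₓ = -0.9888 · 7.3666/3.8987 = -1.868339
a = ȳ − b·x̄ = -7.333333 − (-1.868339)·6 = 3.876702
ŷ(0) = a + b·0 = 3.876702 + (-1.868339)·0 = 3.876702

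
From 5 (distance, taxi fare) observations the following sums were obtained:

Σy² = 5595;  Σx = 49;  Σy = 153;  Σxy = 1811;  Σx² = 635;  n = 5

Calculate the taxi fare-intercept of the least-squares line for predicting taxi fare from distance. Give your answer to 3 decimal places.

10.873

Sxx = Σx² − (Σx)²/n = 635 − 480.2 = 154.8
Sxy = Σxy − (Σx)(Σy)/n = 1811 − 1499.4 = 311.6
b = Sxy/Sxx = 311.6/154.8 = 2.012920
a = ȳ − b·x̄ = 30.6 − 2.012920·9.8 = 10.873385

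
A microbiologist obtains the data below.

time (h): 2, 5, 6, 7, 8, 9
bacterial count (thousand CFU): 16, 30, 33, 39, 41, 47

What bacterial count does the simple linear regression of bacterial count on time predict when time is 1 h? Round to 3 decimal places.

n = 6, Σx = 37, Σy = 206, Σxy = 1404, Σx² = 259
Sxx = Σx² − (Σx)²/n = 259 − 228.166667 = 30.833333
Sxy = Σxy − (Σx)(Σy)/n = 1404 − 1270.333333 = 133.666667
b = Sxy/Sxx = 133.666667/30.833333 = 4.335135
a = ȳ − b·x̄ = 34.333333 − 4.335135·6.166667 = 7.6
ŷ(1) = a + b·1 = 7.6 + 4.335135·1 = 11.935135

11.935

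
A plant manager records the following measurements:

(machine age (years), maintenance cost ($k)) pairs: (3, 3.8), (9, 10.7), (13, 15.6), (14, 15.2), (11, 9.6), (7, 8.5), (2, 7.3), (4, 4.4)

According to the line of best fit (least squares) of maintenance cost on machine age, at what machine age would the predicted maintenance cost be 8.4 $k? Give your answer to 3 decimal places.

n = 8, Σx = 63, Σy = 75.1, Σxy = 720.6, Σx² = 645
Sxx = Σx² − (Σx)²/n = 645 − 496.125 = 148.875
Sxy = Σxy − (Σx)(Σy)/n = 720.6 − 591.4125 = 129.1875
b = Sxy/Sxx = 129.1875/148.875 = 0.867758
a = ȳ − b·x̄ = 9.3875 − 0.867758·7.875 = 2.553904
Set a + b·x = 8.4: x = (8.4 − 2.553904) / 0.867758 = 6.737010

6.737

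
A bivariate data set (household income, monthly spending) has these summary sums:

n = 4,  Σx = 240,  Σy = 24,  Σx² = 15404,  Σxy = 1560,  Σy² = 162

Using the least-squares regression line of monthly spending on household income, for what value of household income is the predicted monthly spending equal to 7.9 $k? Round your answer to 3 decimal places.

75.897

Sxx = Σx² − (Σx)²/n = 15404 − 14400 = 1004
Sxy = Σxy − (Σx)(Σy)/n = 1560 − 1440 = 120
b = Sxy/Sxx = 120/1004 = 0.119522
a = ȳ − b·x̄ = 6 − 0.119522·60 = -1.171315
Set a + b·x = 7.9: x = (7.9 − (-1.171315)) / 0.119522 = 75.896667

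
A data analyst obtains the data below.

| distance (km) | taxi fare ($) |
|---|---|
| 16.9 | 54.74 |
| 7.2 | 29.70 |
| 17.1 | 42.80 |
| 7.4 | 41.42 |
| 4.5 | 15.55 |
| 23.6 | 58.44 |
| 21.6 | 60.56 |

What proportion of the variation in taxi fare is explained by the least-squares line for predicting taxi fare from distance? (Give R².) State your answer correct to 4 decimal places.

0.8138

n = 7, Σx = 98.3, Σy = 303.21, Σxy = 4934.589, Σx² = 1728.39, Σy² = 14750.5637
Sxx = Σx² − (Σx)²/n = 1728.39 − 1380.412857 = 347.977143
Sxy = Σxy − (Σx)(Σy)/n = 4934.589 − 4257.934714 = 676.654286
Syy = Σy² − (Σy)²/n = 14750.5637 − 13133.757729 = 1616.805971
R² = Sxy²/(Sxx·Syy) = (676.654286)²/(347.977143·1616.805971) = 0.813814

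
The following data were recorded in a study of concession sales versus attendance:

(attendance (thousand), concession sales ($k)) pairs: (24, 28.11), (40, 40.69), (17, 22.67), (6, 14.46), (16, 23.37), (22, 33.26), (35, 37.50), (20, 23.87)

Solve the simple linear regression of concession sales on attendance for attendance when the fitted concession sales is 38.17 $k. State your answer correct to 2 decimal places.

n = 8, Σx = 180, Σy = 223.93, Σxy = 5669.93, Σx² = 4866
Sxx = Σx² − (Σx)²/n = 4866 − 4050 = 816
Sxy = Σxy − (Σx)(Σy)/n = 5669.93 − 5038.425 = 631.505
b = Sxy/Sxx = 631.505/816 = 0.773903
a = ȳ − b·x̄ = 27.99125 − 0.773903·22.5 = 10.578428
Set a + b·x = 38.17: x = (38.17 − 10.578428) / 0.773903 = 35.652485

35.65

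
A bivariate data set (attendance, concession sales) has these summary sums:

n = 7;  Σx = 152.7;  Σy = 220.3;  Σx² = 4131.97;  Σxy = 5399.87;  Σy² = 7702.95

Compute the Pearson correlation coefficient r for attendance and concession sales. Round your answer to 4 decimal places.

Sxx = Σx² − (Σx)²/n = 4131.97 − 3331.041429 = 800.928571
Sxy = Σxy − (Σx)(Σy)/n = 5399.87 − 4805.687143 = 594.182857
Syy = Σy² − (Σy)²/n = 7702.95 − 6933.155714 = 769.794286
r = Sxy/√(Sxx·Syy) = 594.182857/√(616550.237551) = 594.182857/785.207130 = 0.756721

0.7567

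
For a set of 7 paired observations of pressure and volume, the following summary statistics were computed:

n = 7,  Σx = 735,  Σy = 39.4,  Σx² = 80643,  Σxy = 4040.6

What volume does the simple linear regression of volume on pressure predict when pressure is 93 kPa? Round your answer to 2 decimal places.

5.96

Sxx = Σx² − (Σx)²/n = 80643 − 77175 = 3468
Sxy = Σxy − (Σx)(Σy)/n = 4040.6 − 4137 = -96.4
b = Sxy/Sxx = -96.4/3468 = -0.027797
a = ȳ − b·x̄ = 5.628571 − (-0.027797)·105 = 8.547257
ŷ(93) = a + b·93 = 8.547257 + (-0.027797)·93 = 5.962135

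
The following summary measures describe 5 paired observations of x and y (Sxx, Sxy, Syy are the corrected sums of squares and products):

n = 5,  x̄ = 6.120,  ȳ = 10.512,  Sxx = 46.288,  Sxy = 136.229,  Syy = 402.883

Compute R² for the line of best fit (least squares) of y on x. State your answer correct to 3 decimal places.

R² = Sxy²/(Sxx·Syy) = (136.229)²/(46.288·402.883) = 0.995157

0.995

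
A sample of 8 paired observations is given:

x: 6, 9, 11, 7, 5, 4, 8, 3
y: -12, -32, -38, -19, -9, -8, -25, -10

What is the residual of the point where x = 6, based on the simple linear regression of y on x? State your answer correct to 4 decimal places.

4.5639

n = 8, Σx = 53, Σy = -153, Σxy = -1218, Σx² = 401
Sxx = Σx² − (Σx)²/n = 401 − 351.125 = 49.875
Sxy = Σxy − (Σx)(Σy)/n = -1218 − (-1013.625) = -204.375
b = Sxy/Sxx = -204.375/49.875 = -4.097744
a = ȳ − b·x̄ = -19.125 − (-4.097744)·6.625 = 8.022556
ŷ(6) = 8.022556 + (-4.097744)·6 = -16.563910
residual = y − ŷ = -12 − (-16.563910) = 4.563910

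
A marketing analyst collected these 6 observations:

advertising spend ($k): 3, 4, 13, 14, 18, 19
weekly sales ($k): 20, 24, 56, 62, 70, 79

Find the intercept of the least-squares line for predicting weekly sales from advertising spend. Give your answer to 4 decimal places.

9.8666

n = 6, Σx = 71, Σy = 311, Σxy = 4513, Σx² = 1075
Sxx = Σx² − (Σx)²/n = 1075 − 840.166667 = 234.833333
Sxy = Σxy − (Σx)(Σy)/n = 4513 − 3680.166667 = 832.833333
b = Sxy/Sxx = 832.833333/234.833333 = 3.546487
a = ȳ − b·x̄ = 51.833333 − 3.546487·11.833333 = 9.866572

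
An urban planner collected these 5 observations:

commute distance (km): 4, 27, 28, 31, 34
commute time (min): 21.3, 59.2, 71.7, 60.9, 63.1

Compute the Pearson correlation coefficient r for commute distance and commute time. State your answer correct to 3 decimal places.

0.935

n = 5, Σx = 124, Σy = 276.2, Σxy = 7724.5, Σx² = 3646, Σy² = 16789.64
Sxx = Σx² − (Σx)²/n = 3646 − 3075.2 = 570.8
Sxy = Σxy − (Σx)(Σy)/n = 7724.5 − 6849.76 = 874.74
Syy = Σy² − (Σy)²/n = 16789.64 − 15257.288 = 1532.352
r = Sxy/√(Sxx·Syy) = 874.74/√(874666.5216) = 874.74/935.236078 = 0.935315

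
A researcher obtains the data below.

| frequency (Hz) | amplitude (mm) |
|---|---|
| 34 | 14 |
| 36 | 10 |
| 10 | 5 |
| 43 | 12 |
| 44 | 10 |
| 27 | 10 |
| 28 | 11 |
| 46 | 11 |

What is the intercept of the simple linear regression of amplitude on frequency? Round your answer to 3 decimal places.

5.442

n = 8, Σx = 268, Σy = 83, Σxy = 2926, Σx² = 9966
Sxx = Σx² − (Σx)²/n = 9966 − 8978 = 988
Sxy = Σxy − (Σx)(Σy)/n = 2926 − 2780.5 = 145.5
b = Sxy/Sxx = 145.5/988 = 0.147267
a = ȳ − b·x̄ = 10.375 − 0.147267·33.5 = 5.441549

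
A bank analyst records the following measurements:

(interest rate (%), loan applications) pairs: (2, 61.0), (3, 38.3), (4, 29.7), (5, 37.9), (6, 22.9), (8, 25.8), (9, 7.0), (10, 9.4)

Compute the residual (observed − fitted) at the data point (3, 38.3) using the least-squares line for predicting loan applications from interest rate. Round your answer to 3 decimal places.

-6.180

n = 8, Σx = 47, Σy = 232, Σxy = 1046, Σx² = 335
Sxx = Σx² − (Σx)²/n = 335 − 276.125 = 58.875
Sxy = Σxy − (Σx)(Σy)/n = 1046 − 1363 = -317
b = Sxy/Sxx = -317/58.875 = -5.384289
a = ȳ − b·x̄ = 29 − (-5.384289)·5.875 = 60.632696
ŷ(3) = 60.632696 + (-5.384289)·3 = 44.479830
residual = y − ŷ = 38.3 − 44.479830 = -6.179830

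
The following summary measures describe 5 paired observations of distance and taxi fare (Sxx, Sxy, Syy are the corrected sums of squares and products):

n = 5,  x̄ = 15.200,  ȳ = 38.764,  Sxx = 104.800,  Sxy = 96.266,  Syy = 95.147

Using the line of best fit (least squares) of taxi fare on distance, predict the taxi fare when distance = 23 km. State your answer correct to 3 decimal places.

b = Sxy/Sxx = 96.266/104.8 = 0.918569
a = ȳ − b·x̄ = 38.764 − 0.918569·15.2 = 24.801756
ŷ(23) = a + b·23 = 24.801756 + 0.918569·23 = 45.928836

45.929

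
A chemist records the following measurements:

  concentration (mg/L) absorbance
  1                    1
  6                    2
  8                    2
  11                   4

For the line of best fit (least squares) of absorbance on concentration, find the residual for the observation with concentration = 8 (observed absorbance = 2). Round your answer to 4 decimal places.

n = 4, Σx = 26, Σy = 9, Σxy = 73, Σx² = 222
Sxx = Σx² − (Σx)²/n = 222 − 169 = 53
Sxy = Σxy − (Σx)(Σy)/n = 73 − 58.5 = 14.5
b = Sxy/Sxx = 14.5/53 = 0.273585
a = ȳ − b·x̄ = 2.25 − 0.273585·6.5 = 0.471698
ŷ(8) = 0.471698 + 0.273585·8 = 2.660377
residual = y − ŷ = 2 − 2.660377 = -0.660377

-0.6604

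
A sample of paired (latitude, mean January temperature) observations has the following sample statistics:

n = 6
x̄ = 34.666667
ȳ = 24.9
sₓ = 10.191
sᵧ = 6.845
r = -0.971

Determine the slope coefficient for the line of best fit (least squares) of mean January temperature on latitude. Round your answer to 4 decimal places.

b = r · sᵧ/sₓ = -0.971 · 6.845/10.191 = -0.652193

-0.6522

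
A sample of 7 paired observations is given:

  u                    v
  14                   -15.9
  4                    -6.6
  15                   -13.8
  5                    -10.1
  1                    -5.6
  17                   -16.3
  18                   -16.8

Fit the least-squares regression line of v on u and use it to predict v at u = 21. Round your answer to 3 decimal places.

-18.973

n = 7, Σx = 74, Σy = -85.1, Σxy = -1091.6, Σx² = 1076
Sxx = Σx² − (Σx)²/n = 1076 − 782.285714 = 293.714286
Sxy = Σxy − (Σx)(Σy)/n = -1091.6 − (-899.628571) = -191.971429
b = Sxy/Sxx = -191.971429/293.714286 = -0.653599
a = ȳ − b·x̄ = -12.157143 − (-0.653599)·10.571429 = -5.247665
ŷ(21) = a + b·21 = -5.247665 + (-0.653599)·21 = -18.973249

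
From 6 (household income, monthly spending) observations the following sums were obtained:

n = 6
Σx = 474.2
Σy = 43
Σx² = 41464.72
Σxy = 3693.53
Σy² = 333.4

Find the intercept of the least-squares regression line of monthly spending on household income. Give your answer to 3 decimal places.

Sxx = Σx² − (Σx)²/n = 41464.72 − 37477.606667 = 3987.113333
Sxy = Σxy − (Σx)(Σy)/n = 3693.53 − 3398.433333 = 295.096667
b = Sxy/Sxx = 295.096667/3987.113333 = 0.074013
a = ȳ − b·x̄ = 7.166667 − 0.074013·79.033333 = 1.317203

1.317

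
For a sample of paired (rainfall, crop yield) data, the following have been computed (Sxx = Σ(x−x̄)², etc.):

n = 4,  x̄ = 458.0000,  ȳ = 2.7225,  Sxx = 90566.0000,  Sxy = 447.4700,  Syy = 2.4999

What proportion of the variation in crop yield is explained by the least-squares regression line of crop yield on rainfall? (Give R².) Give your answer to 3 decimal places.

0.884

R² = Sxy²/(Sxx·Syy) = (447.47)²/(90566·2.4999) = 0.884382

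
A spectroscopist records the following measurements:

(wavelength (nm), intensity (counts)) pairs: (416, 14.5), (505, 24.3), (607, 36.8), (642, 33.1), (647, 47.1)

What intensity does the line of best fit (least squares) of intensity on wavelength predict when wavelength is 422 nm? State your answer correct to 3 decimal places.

n = 5, Σx = 2817, Σy = 155.8, Σxy = 92365, Σx² = 1627303
Sxx = Σx² − (Σx)²/n = 1627303 − 1587097.8 = 40205.2
Sxy = Σxy − (Σx)(Σy)/n = 92365 − 87777.72 = 4587.28
b = Sxy/Sxx = 4587.28/40205.2 = 0.114097
a = ȳ − b·x̄ = 31.16 − 0.114097·563.4 = -33.122072
ŷ(422) = a + b·422 = -33.122072 + 0.114097·422 = 15.026729

15.027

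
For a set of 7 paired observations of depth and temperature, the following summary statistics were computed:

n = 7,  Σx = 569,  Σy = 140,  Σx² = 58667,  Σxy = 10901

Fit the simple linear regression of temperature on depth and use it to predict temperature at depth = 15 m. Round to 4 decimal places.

Sxx = Σx² − (Σx)²/n = 58667 − 46251.571429 = 12415.428571
Sxy = Σxy − (Σx)(Σy)/n = 10901 − 11380 = -479
b = Sxy/Sxx = -479/12415.428571 = -0.038581
a = ȳ − b·x̄ = 20 − (-0.038581)·81.285714 = 23.136086
ŷ(15) = a + b·15 = 23.136086 + (-0.038581)·15 = 22.557371

22.5574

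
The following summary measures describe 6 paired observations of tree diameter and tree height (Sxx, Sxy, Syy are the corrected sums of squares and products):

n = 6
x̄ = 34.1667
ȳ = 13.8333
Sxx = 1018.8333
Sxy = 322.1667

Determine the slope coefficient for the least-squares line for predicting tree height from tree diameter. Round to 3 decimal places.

b = Sxy/Sxx = 322.1667/1018.8333 = 0.316211

0.316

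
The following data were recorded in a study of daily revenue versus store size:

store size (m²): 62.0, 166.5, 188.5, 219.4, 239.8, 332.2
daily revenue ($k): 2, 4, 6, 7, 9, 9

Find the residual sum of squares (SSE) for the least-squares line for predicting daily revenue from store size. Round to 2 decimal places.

5.37

n = 6, Σx = 1208.4, Σy = 37, Σxy = 8604.8, Σx² = 283095.74, Σy² = 267
Sxx = Σx² − (Σx)²/n = 283095.74 − 243371.76 = 39723.98
Sxy = Σxy − (Σx)(Σy)/n = 8604.8 − 7451.8 = 1153
Syy = Σy² − (Σy)²/n = 267 − 228.166667 = 38.833333
b = Sxy/Sxx = 1153/39723.98 = 0.029025
SSE = Syy − b·Sxy = 38.833333 − 0.029025·1153 = 5.367175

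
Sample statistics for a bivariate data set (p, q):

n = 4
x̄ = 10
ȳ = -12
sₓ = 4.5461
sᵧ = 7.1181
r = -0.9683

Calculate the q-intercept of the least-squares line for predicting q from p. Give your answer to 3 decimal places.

3.161

b = r · sᵧ/sₓ = -0.9683 · 7.1181/4.5461 = -1.516125
a = ȳ − b·x̄ = -12 − (-1.516125)·10 = 3.161251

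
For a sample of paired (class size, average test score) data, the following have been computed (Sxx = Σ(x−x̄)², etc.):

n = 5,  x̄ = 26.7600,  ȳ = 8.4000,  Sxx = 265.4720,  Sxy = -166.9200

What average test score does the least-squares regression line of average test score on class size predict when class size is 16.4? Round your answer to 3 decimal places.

14.914

b = Sxy/Sxx = -166.92/265.472 = -0.628767
a = ȳ − b·x̄ = 8.4 − (-0.628767)·26.76 = 25.225802
ŷ(16.4) = a + b·16.4 = 25.225802 + (-0.628767)·16.4 = 14.914025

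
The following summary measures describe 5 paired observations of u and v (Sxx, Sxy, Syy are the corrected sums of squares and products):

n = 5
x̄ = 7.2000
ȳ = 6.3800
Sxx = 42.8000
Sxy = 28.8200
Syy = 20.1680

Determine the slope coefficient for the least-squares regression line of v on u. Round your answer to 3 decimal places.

0.673

b = Sxy/Sxx = 28.82/42.8 = 0.673364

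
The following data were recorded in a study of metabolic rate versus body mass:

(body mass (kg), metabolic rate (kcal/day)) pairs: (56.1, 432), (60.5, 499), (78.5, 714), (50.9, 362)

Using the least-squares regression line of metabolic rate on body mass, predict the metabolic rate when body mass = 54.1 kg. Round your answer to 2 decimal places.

407.96

n = 4, Σx = 246, Σy = 2007, Σxy = 128899.5, Σx² = 15560.52
Sxx = Σx² − (Σx)²/n = 15560.52 − 15129 = 431.52
Sxy = Σxy − (Σx)(Σy)/n = 128899.5 − 123430.5 = 5469
b = Sxy/Sxx = 5469/431.52 = 12.673804
a = ȳ − b·x̄ = 501.75 − 12.673804·61.5 = -277.688960
ŷ(54.1) = a + b·54.1 = -277.688960 + 12.673804·54.1 = 407.963849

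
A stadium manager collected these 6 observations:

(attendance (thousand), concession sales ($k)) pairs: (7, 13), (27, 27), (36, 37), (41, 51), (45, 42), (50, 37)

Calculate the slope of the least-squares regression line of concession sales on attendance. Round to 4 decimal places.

n = 6, Σx = 206, Σy = 207, Σxy = 7983, Σx² = 8280
Sxx = Σx² − (Σx)²/n = 8280 − 7072.666667 = 1207.333333
Sxy = Σxy − (Σx)(Σy)/n = 7983 − 7107 = 876
b = Sxy/Sxx = 876/1207.333333 = 0.725566

0.7256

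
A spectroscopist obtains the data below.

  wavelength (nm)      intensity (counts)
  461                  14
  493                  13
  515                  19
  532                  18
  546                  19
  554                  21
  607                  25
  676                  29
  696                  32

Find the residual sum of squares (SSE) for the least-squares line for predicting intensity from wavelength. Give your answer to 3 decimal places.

13.045

n = 9, Σx = 5080, Σy = 190, Σxy = 111283, Σx² = 2918692, Σy² = 4342
Sxx = Σx² − (Σx)²/n = 2918692 − 2867377.777778 = 51314.222222
Sxy = Σxy − (Σx)(Σy)/n = 111283 − 107244.444444 = 4038.555556
Syy = Σy² − (Σy)²/n = 4342 − 4011.111111 = 330.888889
b = Sxy/Sxx = 4038.555556/51314.222222 = 0.078702
SSE = Syy − b·Sxy = 330.888889 − 0.078702·4038.555556 = 13.044629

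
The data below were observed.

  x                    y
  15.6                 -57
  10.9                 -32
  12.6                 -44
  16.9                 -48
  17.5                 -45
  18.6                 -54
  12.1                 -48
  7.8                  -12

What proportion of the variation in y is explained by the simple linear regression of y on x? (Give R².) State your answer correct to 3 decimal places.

0.675

n = 8, Σx = 112, Σy = -340, Σxy = -5069.9, Σx² = 1666, Σy² = 15902
Sxx = Σx² − (Σx)²/n = 1666 − 1568 = 98
Sxy = Σxy − (Σx)(Σy)/n = -5069.9 − (-4760) = -309.9
Syy = Σy² − (Σy)²/n = 15902 − 14450 = 1452
R² = Sxy²/(Sxx·Syy) = (-309.9)²/(98·1452) = 0.674917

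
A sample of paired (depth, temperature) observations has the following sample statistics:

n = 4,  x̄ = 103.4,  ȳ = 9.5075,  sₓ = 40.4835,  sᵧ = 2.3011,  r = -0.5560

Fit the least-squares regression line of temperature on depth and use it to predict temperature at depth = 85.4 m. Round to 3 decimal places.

b = r · sᵧ/sₓ = -0.556 · 2.3011/40.4835 = -0.031603
a = ȳ − b·x̄ = 9.5075 − (-0.031603)·103.4 = 12.775280
ŷ(85.4) = a + b·85.4 = 12.775280 + (-0.031603)·85.4 = 10.076359

10.076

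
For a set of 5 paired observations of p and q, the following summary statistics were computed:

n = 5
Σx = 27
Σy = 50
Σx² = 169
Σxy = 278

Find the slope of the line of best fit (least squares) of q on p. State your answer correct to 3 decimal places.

Sxx = Σx² − (Σx)²/n = 169 − 145.8 = 23.2
Sxy = Σxy − (Σx)(Σy)/n = 278 − 270 = 8
b = Sxy/Sxx = 8/23.2 = 0.344828

0.345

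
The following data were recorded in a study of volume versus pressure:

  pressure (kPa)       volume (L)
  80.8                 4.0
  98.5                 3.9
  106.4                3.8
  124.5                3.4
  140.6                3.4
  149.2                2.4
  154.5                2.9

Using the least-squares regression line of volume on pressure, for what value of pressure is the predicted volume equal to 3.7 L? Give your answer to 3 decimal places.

105.911

n = 7, Σx = 854.5, Σy = 23.8, Σxy = 2819.14, Σx² = 108951.35
Sxx = Σx² − (Σx)²/n = 108951.35 − 104310.035714 = 4641.314286
Sxy = Σxy − (Σx)(Σy)/n = 2819.14 − 2905.3 = -86.16
b = Sxy/Sxx = -86.16/4641.314286 = -0.018564
a = ȳ − b·x̄ = 3.4 − (-0.018564)·122.071429 = 5.666098
Set a + b·x = 3.7: x = (3.7 − 5.666098) / (-0.018564) = 105.910864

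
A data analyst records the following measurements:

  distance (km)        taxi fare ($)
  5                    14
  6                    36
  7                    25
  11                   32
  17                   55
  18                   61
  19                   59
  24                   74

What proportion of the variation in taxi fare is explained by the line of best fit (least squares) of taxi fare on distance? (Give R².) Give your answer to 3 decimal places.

n = 8, Σx = 107, Σy = 356, Σxy = 5743, Σx² = 1781, Σy² = 18844
Sxx = Σx² − (Σx)²/n = 1781 − 1431.125 = 349.875
Sxy = Σxy − (Σx)(Σy)/n = 5743 − 4761.5 = 981.5
Syy = Σy² − (Σy)²/n = 18844 − 15842 = 3002
R² = Sxy²/(Sxx·Syy) = (981.5)²/(349.875·3002) = 0.917185

0.917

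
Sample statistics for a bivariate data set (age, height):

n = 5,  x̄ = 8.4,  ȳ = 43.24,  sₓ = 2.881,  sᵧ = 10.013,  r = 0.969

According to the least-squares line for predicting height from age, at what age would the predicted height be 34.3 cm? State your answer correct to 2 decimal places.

b = r · sᵧ/sₓ = 0.969 · 10.013/2.881 = 3.367788
a = ȳ − b·x̄ = 43.24 − 3.367788·8.4 = 14.950581
Set a + b·x = 34.3: x = (34.3 − 14.950581) / 3.367788 = 5.745439

5.75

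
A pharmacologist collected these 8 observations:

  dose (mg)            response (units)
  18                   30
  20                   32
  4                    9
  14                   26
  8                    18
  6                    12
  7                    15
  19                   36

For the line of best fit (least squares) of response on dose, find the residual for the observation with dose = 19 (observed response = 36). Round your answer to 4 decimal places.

n = 8, Σx = 96, Σy = 178, Σxy = 2585, Σx² = 1446
Sxx = Σx² − (Σx)²/n = 1446 − 1152 = 294
Sxy = Σxy − (Σx)(Σy)/n = 2585 − 2136 = 449
b = Sxy/Sxx = 449/294 = 1.527211
a = ȳ − b·x̄ = 22.25 − 1.527211·12 = 3.923469
ŷ(19) = 3.923469 + 1.527211·19 = 32.940476
residual = y − ŷ = 36 − 32.940476 = 3.059524

3.0595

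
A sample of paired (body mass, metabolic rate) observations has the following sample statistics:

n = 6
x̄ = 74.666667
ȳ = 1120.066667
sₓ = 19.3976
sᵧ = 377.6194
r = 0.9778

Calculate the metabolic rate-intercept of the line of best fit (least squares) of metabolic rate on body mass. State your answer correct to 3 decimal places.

b = r · sᵧ/sₓ = 0.9778 · 377.6194/19.3976 = 19.035151
a = ȳ − b·x̄ = 1120.066667 − 19.035151·74.666667 = -301.224630

-301.225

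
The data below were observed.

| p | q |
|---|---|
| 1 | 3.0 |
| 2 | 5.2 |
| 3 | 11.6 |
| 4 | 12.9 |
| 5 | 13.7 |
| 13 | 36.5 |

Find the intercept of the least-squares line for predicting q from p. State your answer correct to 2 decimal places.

n = 6, Σx = 28, Σy = 82.9, Σxy = 642.8, Σx² = 224
Sxx = Σx² − (Σx)²/n = 224 − 130.666667 = 93.333333
Sxy = Σxy − (Σx)(Σy)/n = 642.8 − 386.866667 = 255.933333
b = Sxy/Sxx = 255.933333/93.333333 = 2.742143
a = ȳ − b·x̄ = 13.816667 − 2.742143·4.666667 = 1.02

1.02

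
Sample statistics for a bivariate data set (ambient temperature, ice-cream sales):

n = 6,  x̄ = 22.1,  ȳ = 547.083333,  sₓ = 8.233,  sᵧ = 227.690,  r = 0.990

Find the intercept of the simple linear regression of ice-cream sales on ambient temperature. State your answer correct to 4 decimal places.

-57.9974

b = r · sᵧ/sₓ = 0.99 · 227.69/8.233 = 27.379218
a = ȳ − b·x̄ = 547.083333 − 27.379218·22.1 = -57.997380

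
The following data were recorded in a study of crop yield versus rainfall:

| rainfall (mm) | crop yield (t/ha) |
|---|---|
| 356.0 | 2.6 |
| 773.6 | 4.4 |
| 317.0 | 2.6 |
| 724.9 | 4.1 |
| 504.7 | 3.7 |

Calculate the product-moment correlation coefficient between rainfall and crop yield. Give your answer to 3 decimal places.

0.971

n = 5, Σx = 2676.2, Σy = 17.4, Σxy = 9993.12, Σx² = 1605884.06, Σy² = 63.38
Sxx = Σx² − (Σx)²/n = 1605884.06 − 1432409.288 = 173474.772
Sxy = Σxy − (Σx)(Σy)/n = 9993.12 − 9313.176 = 679.944
Syy = Σy² − (Σy)²/n = 63.38 − 60.552 = 2.828
r = Sxy/√(Sxx·Syy) = 679.944/√(490586.655216) = 679.944/700.418914 = 0.970768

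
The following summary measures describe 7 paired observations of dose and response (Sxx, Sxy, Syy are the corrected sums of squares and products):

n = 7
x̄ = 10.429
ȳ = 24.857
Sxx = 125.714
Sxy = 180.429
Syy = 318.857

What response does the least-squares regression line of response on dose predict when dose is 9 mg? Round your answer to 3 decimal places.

22.806

b = Sxy/Sxx = 180.429/125.714 = 1.435234
a = ȳ − b·x̄ = 24.857 − 1.435234·10.429 = 9.888945
ŷ(9) = a + b·9 = 9.888945 + 1.435234·9 = 22.806051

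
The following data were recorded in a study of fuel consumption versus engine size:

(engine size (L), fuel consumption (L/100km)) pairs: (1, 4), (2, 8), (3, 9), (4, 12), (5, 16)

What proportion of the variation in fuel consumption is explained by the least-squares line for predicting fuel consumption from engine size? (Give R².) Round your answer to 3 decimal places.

n = 5, Σx = 15, Σy = 49, Σxy = 175, Σx² = 55, Σy² = 561
Sxx = Σx² − (Σx)²/n = 55 − 45 = 10
Sxy = Σxy − (Σx)(Σy)/n = 175 − 147 = 28
Syy = Σy² − (Σy)²/n = 561 − 480.2 = 80.8
R² = Sxy²/(Sxx·Syy) = (28)²/(10·80.8) = 0.970297

0.970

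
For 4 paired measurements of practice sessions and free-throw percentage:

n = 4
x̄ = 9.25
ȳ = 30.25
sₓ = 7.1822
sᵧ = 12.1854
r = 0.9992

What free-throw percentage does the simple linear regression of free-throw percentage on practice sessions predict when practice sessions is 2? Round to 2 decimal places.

b = r · sᵧ/sₓ = 0.9992 · 12.1854/7.1822 = 1.695254
a = ȳ − b·x̄ = 30.25 − 1.695254·9.25 = 14.568903
ŷ(2) = a + b·2 = 14.568903 + 1.695254·2 = 17.959410

17.96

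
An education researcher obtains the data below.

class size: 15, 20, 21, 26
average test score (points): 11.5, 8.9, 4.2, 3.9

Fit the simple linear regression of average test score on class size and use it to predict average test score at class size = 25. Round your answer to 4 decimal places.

n = 4, Σx = 82, Σy = 28.5, Σxy = 540.1, Σx² = 1742
Sxx = Σx² − (Σx)²/n = 1742 − 1681 = 61
Sxy = Σxy − (Σx)(Σy)/n = 540.1 − 584.25 = -44.15
b = Sxy/Sxx = -44.15/61 = -0.723770
a = ȳ − b·x̄ = 7.125 − (-0.723770)·20.5 = 21.962295
ŷ(25) = a + b·25 = 21.962295 + (-0.723770)·25 = 3.868033

3.8680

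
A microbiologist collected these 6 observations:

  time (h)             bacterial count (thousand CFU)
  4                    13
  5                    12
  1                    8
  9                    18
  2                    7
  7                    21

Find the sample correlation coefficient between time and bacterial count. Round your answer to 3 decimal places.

n = 6, Σx = 28, Σy = 79, Σxy = 443, Σx² = 176, Σy² = 1191
Sxx = Σx² − (Σx)²/n = 176 − 130.666667 = 45.333333
Sxy = Σxy − (Σx)(Σy)/n = 443 − 368.666667 = 74.333333
Syy = Σy² − (Σy)²/n = 1191 − 1040.166667 = 150.833333
r = Sxy/√(Sxx·Syy) = 74.333333/√(6837.777778) = 74.333333/82.690857 = 0.898931

0.899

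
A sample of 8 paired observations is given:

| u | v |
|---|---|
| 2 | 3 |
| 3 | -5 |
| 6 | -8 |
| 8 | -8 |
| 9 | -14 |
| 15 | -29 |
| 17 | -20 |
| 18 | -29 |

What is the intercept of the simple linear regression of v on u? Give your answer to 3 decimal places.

3.182

n = 8, Σx = 78, Σy = -110, Σxy = -1544, Σx² = 1032
Sxx = Σx² − (Σx)²/n = 1032 − 760.5 = 271.5
Sxy = Σxy − (Σx)(Σy)/n = -1544 − (-1072.5) = -471.5
b = Sxy/Sxx = -471.5/271.5 = -1.736648
a = ȳ − b·x̄ = -13.75 − (-1.736648)·9.75 = 3.182320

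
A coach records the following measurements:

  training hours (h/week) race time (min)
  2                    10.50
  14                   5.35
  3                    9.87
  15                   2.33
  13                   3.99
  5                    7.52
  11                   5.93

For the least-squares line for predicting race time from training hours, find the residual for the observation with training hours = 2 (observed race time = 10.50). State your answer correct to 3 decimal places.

0.376

n = 7, Σx = 63, Σy = 45.49, Σxy = 315.16, Σx² = 749
Sxx = Σx² − (Σx)²/n = 749 − 567 = 182
Sxy = Σxy − (Σx)(Σy)/n = 315.16 − 409.41 = -94.25
b = Sxy/Sxx = -94.25/182 = -0.517857
a = ȳ − b·x̄ = 6.498571 − (-0.517857)·9 = 11.159286
ŷ(2) = 11.159286 + (-0.517857)·2 = 10.123571
residual = y − ŷ = 10.50 − 10.123571 = 0.376429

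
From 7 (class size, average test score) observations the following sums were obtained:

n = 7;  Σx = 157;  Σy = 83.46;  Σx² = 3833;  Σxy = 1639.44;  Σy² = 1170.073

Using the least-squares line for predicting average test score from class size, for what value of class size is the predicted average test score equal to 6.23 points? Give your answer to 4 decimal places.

30.0627

Sxx = Σx² − (Σx)²/n = 3833 − 3521.285714 = 311.714286
Sxy = Σxy − (Σx)(Σy)/n = 1639.44 − 1871.888571 = -232.448571
b = Sxy/Sxx = -232.448571/311.714286 = -0.745710
a = ȳ − b·x̄ = 11.922857 − (-0.745710)·22.428571 = 28.648075
Set a + b·x = 6.23: x = (6.23 − 28.648075) / (-0.745710) = 30.062711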